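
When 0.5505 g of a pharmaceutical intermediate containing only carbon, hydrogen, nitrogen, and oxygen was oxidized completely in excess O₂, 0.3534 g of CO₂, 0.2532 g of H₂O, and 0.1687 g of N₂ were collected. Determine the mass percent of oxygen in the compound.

mol C = 0.3534 g CO₂ ÷ 44.009 g/mol = 0.0080302 mol
mol H = 2 × 0.2532 g H₂O ÷ 18.015 g/mol = 0.028110 mol
mol N = 2 × 0.1687 g N₂ ÷ 28.014 g/mol = 0.012044 mol
mass O = 0.5505 − (0.096450 + 0.028335 + 0.16870) = 0.25701 g → mol O = 0.25701 ÷ 15.999 = 0.016064 mol
mass % O = 0.25701 g ÷ 0.5505 g × 100%

46.69%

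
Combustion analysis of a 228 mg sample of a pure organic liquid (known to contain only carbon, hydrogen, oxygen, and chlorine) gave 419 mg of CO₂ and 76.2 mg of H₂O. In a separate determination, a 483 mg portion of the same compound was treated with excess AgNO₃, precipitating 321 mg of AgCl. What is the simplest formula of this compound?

C9H8ClO4

mol C = 0.419 g CO₂ ÷ 44.009 g/mol = 0.009521 mol
mol H = 2 × 0.0762 g H₂O ÷ 18.015 g/mol = 0.008460 mol
From the AgCl data: mol Cl per gram of compound = (0.321 ÷ 143.318) ÷ 0.483 = 0.004637 mol/g, so in the 0.228 g combustion sample mol Cl = 0.001057 mol
mass O = 0.228 − (0.1144 + 0.008527 + 0.03748) = 0.06764 g → mol O = 0.06764 ÷ 15.999 = 0.004228 mol
Divide by the smallest (0.001057 mol): C 9.005, H 8.001, Cl 1.000, O 3.999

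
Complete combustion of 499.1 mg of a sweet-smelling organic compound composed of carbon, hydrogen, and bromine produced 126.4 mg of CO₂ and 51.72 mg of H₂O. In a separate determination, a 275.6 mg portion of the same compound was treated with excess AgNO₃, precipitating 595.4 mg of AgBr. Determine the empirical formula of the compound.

mol C = 0.1264 g CO₂ ÷ 44.009 g/mol = 0.0028721 mol
mol H = 2 × 0.05172 g H₂O ÷ 18.015 g/mol = 0.0057419 mol
From the AgBr data: mol Br per gram of compound = (0.5954 ÷ 187.772) ÷ 0.2756 = 0.011505 mol/g, so in the 0.4991 g combustion sample mol Br = 0.0057423 mol
Divide by the smallest (0.0028721 mol): C 1.000, H 1.999, Br 1.999

CH2Br2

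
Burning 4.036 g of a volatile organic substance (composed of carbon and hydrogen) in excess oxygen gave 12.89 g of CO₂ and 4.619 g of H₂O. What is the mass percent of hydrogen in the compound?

12.81%

mol C = 12.89 g CO₂ ÷ 44.009 g/mol = 0.29289 mol
mol H = 2 × 4.619 g H₂O ÷ 18.015 g/mol = 0.51279 mol
mass % H = 0.51690 g ÷ 4.036 g × 100%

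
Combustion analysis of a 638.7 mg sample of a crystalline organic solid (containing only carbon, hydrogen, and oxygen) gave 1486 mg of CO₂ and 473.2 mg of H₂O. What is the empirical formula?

C9H14O3

mol C = 1.486 g CO₂ ÷ 44.009 g/mol = 0.033766 mol
mol H = 2 × 0.4732 g H₂O ÷ 18.015 g/mol = 0.052534 mol
mass O = 0.6387 − (0.40556 + 0.052954) = 0.18018 g → mol O = 0.18018 ÷ 15.999 = 0.011262 mol
Divide by the smallest (0.011262 mol): C 2.998, H 4.665, O 1.000
Multiplying each by 3 gives whole numbers: C 8.99, H 13.99, O 3.00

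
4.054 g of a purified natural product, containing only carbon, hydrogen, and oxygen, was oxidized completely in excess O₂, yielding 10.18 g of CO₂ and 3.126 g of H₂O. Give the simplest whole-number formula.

mol C = 10.18 g CO₂ ÷ 44.009 g/mol = 0.23132 mol
mol H = 2 × 3.126 g H₂O ÷ 18.015 g/mol = 0.34704 mol
mass O = 4.054 − (2.7783 + 0.34982) = 0.92584 g → mol O = 0.92584 ÷ 15.999 = 0.057869 mol
Divide by the smallest (0.057869 mol): C 3.997, H 5.997, O 1.000

C4H6O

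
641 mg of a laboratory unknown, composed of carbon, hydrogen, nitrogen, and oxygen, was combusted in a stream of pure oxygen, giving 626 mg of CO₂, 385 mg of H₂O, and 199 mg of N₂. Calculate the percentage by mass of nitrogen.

31.0%

mol C = 0.626 g CO₂ ÷ 44.009 g/mol = 0.01422 mol
mol H = 2 × 0.385 g H₂O ÷ 18.015 g/mol = 0.04274 mol
mol N = 2 × 0.199 g N₂ ÷ 28.014 g/mol = 0.01421 mol
mass O = 0.641 − (0.1708 + 0.04308 + 0.1990) = 0.2281 g → mol O = 0.2281 ÷ 15.999 = 0.01426 mol
mass % N = 0.1990 g ÷ 0.641 g × 100%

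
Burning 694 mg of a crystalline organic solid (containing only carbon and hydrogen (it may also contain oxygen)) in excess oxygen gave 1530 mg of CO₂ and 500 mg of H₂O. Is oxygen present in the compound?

yes

mol C = 1.53 g CO₂ ÷ 44.009 g/mol = 0.03477 mol
mol H = 2 × 0.500 g H₂O ÷ 18.015 g/mol = 0.05551 mol
C and H account for only 0.4735 g of the 0.694 g sample; the remaining 0.2205 g must be oxygen.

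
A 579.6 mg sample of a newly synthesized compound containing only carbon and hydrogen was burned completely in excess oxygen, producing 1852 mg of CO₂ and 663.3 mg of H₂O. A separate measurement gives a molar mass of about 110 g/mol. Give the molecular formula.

mol C = 1.852 g CO₂ ÷ 44.009 g/mol = 0.042082 mol
mol H = 2 × 0.6633 g H₂O ÷ 18.015 g/mol = 0.073639 mol
Divide by the smallest (0.042082 mol): C 1.000, H 1.750
Multiplying each by 4 gives whole numbers: C 4.00, H 7.00
Empirical formula: C4H7
Empirical-formula mass = 55.10 g/mol; 110 ÷ 55.10 ≈ 2, so the molecular formula is C8H14.

C8H14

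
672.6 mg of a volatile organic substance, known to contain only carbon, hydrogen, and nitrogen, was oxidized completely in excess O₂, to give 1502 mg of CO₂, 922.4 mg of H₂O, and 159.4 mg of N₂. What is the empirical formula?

mol C = 1.502 g CO₂ ÷ 44.009 g/mol = 0.034129 mol
mol H = 2 × 0.9224 g H₂O ÷ 18.015 g/mol = 0.10240 mol
mol N = 2 × 0.1594 g N₂ ÷ 28.014 g/mol = 0.011380 mol
Divide by the smallest (0.011380 mol): C 2.999, H 8.999, N 1.000

C3H9N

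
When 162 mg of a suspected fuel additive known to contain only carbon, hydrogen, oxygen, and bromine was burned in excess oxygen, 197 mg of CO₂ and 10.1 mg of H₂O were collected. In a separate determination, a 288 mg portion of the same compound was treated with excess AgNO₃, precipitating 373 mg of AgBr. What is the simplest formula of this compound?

mol C = 0.197 g CO₂ ÷ 44.009 g/mol = 0.004476 mol
mol H = 2 × 0.0101 g H₂O ÷ 18.015 g/mol = 0.001121 mol
From the AgBr data: mol Br per gram of compound = (0.373 ÷ 187.772) ÷ 0.288 = 0.006897 mol/g, so in the 0.162 g combustion sample mol Br = 0.001117 mol
mass O = 0.162 − (0.05377 + 0.001130 + 0.08928) = 0.01782 g → mol O = 0.01782 ÷ 15.999 = 0.001114 mol
Divide by the smallest (0.001114 mol): C 4.019, H 1.007, Br 1.003, O 1.000

C4HBrO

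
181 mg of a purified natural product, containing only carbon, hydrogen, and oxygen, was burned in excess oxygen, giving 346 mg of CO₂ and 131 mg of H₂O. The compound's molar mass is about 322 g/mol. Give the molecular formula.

C14H26O8

mol C = 0.346 g CO₂ ÷ 44.009 g/mol = 0.007862 mol
mol H = 2 × 0.131 g H₂O ÷ 18.015 g/mol = 0.01454 mol
mass O = 0.181 − (0.09443 + 0.01466) = 0.07191 g → mol O = 0.07191 ÷ 15.999 = 0.004495 mol
Divide by the smallest (0.004495 mol): C 1.749, H 3.236, O 1.000
Multiplying each by 4 gives whole numbers: C 7.00, H 12.94, O 4.00
Empirical formula: C7H13O4
Empirical-formula mass = 161.18 g/mol; 322 ÷ 161.18 ≈ 2, so the molecular formula is C14H26O8.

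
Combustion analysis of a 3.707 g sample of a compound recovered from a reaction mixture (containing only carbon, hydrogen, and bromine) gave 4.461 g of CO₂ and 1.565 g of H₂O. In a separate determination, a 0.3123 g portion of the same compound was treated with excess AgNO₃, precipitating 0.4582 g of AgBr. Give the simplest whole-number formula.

C7H12Br2

mol C = 4.461 g CO₂ ÷ 44.009 g/mol = 0.10137 mol
mol H = 2 × 1.565 g H₂O ÷ 18.015 g/mol = 0.17374 mol
From the AgBr data: mol Br per gram of compound = (0.4582 ÷ 187.772) ÷ 0.3123 = 0.0078136 mol/g, so in the 3.707 g combustion sample mol Br = 0.028965 mol
Divide by the smallest (0.028965 mol): C 3.500, H 5.998, Br 1.000
Multiplying each by 2 gives whole numbers: C 7.00, H 12.00, Br 2.00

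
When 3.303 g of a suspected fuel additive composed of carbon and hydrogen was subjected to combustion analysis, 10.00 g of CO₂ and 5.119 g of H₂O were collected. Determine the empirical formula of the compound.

mol C = 10.00 g CO₂ ÷ 44.009 g/mol = 0.22723 mol
mol H = 2 × 5.119 g H₂O ÷ 18.015 g/mol = 0.56830 mol
Divide by the smallest (0.22723 mol): C 1.000, H 2.501
Multiplying each by 2 gives whole numbers: C 2.00, H 5.00

C2H5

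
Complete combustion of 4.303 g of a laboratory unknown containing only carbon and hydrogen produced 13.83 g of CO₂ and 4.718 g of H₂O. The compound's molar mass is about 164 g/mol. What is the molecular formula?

mol C = 13.83 g CO₂ ÷ 44.009 g/mol = 0.31425 mol
mol H = 2 × 4.718 g H₂O ÷ 18.015 g/mol = 0.52379 mol
Divide by the smallest (0.31425 mol): C 1.000, H 1.667
Multiplying each by 3 gives whole numbers: C 3.00, H 5.00
Empirical formula: C3H5
Empirical-formula mass = 41.07 g/mol; 164 ÷ 41.07 ≈ 4, so the molecular formula is C12H20.

C12H20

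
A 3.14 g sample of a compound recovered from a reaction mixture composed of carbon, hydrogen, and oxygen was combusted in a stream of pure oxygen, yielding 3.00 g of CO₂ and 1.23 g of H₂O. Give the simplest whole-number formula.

mol C = 3.00 g CO₂ ÷ 44.009 g/mol = 0.06817 mol
mol H = 2 × 1.23 g H₂O ÷ 18.015 g/mol = 0.1366 mol
mass O = 3.14 − (0.8188 + 0.1376) = 2.184 g → mol O = 2.184 ÷ 15.999 = 0.1365 mol
Divide by the smallest (0.06817 mol): C 1.000, H 2.003, O 2.002

CH2O2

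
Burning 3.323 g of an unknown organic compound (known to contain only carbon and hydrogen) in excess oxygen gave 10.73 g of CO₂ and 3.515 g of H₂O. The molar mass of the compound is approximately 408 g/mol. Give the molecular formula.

C30H48

mol C = 10.73 g CO₂ ÷ 44.009 g/mol = 0.24381 mol
mol H = 2 × 3.515 g H₂O ÷ 18.015 g/mol = 0.39023 mol
Divide by the smallest (0.24381 mol): C 1.000, H 1.601
Multiplying each by 5 gives whole numbers: C 5.00, H 8.00
Empirical formula: C5H8
Empirical-formula mass = 68.12 g/mol; 408 ÷ 68.12 ≈ 6, so the molecular formula is C30H48.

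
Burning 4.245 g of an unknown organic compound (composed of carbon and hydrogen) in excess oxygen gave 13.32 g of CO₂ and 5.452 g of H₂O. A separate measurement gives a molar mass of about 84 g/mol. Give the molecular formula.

mol C = 13.32 g CO₂ ÷ 44.009 g/mol = 0.30267 mol
mol H = 2 × 5.452 g H₂O ÷ 18.015 g/mol = 0.60527 mol
Divide by the smallest (0.30267 mol): C 1.000, H 2.000
Empirical formula: CH2
Empirical-formula mass = 14.03 g/mol; 84 ÷ 14.03 ≈ 6, so the molecular formula is C6H12.

C6H12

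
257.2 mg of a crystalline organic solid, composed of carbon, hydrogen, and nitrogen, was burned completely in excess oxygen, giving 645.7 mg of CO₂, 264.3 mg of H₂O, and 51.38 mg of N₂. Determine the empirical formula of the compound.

mol C = 0.6457 g CO₂ ÷ 44.009 g/mol = 0.014672 mol
mol H = 2 × 0.2643 g H₂O ÷ 18.015 g/mol = 0.029342 mol
mol N = 2 × 0.05138 g N₂ ÷ 28.014 g/mol = 0.0036682 mol
Divide by the smallest (0.0036682 mol): C 4.000, H 7.999, N 1.000

C4H8N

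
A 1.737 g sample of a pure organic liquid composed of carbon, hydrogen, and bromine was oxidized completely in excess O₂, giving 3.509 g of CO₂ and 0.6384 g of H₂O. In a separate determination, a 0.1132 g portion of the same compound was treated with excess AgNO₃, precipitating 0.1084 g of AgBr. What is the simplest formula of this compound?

mol C = 3.509 g CO₂ ÷ 44.009 g/mol = 0.079734 mol
mol H = 2 × 0.6384 g H₂O ÷ 18.015 g/mol = 0.070874 mol
From the AgBr data: mol Br per gram of compound = (0.1084 ÷ 187.772) ÷ 0.1132 = 0.0050998 mol/g, so in the 1.737 g combustion sample mol Br = 0.0088583 mol
Divide by the smallest (0.0088583 mol): C 9.001, H 8.001, Br 1.000

C9H8Br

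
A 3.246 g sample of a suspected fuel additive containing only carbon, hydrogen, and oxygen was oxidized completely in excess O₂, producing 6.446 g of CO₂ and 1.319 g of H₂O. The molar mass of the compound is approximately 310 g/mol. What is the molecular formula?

mol C = 6.446 g CO₂ ÷ 44.009 g/mol = 0.14647 mol
mol H = 2 × 1.319 g H₂O ÷ 18.015 g/mol = 0.14643 mol
mass O = 3.246 − (1.7593 + 0.14760) = 1.3391 g → mol O = 1.3391 ÷ 15.999 = 0.083702 mol
Divide by the smallest (0.083702 mol): C 1.750, H 1.749, O 1.000
Multiplying each by 4 gives whole numbers: C 7.00, H 7.00, O 4.00
Empirical formula: C7H7O4
Empirical-formula mass = 155.13 g/mol; 310 ÷ 155.13 ≈ 2, so the molecular formula is C14H14O8.

C14H14O8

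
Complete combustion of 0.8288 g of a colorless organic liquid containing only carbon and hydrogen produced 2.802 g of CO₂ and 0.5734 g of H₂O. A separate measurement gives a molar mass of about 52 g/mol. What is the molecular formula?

C4H4

mol C = 2.802 g CO₂ ÷ 44.009 g/mol = 0.063669 mol
mol H = 2 × 0.5734 g H₂O ÷ 18.015 g/mol = 0.063658 mol
Divide by the smallest (0.063658 mol): C 1.000, H 1.000
Empirical formula: CH
Empirical-formula mass = 13.02 g/mol; 52 ÷ 13.02 ≈ 4, so the molecular formula is C4H4.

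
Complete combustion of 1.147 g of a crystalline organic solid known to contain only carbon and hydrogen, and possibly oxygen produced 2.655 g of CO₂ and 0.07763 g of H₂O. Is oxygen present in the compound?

mol C = 2.655 g CO₂ ÷ 44.009 g/mol = 0.060329 mol
mol H = 2 × 0.07763 g H₂O ÷ 18.015 g/mol = 0.0086184 mol
C and H account for only 0.73329 g of the 1.147 g sample; the remaining 0.41371 g must be oxygen.

yes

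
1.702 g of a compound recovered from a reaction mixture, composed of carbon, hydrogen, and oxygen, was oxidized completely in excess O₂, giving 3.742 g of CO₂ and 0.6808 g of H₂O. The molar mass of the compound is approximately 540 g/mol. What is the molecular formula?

mol C = 3.742 g CO₂ ÷ 44.009 g/mol = 0.085028 mol
mol H = 2 × 0.6808 g H₂O ÷ 18.015 g/mol = 0.075581 mol
mass O = 1.702 − (1.0213 + 0.076186) = 0.60454 g → mol O = 0.60454 ÷ 15.999 = 0.037786 mol
Divide by the smallest (0.037786 mol): C 2.250, H 2.000, O 1.000
Multiplying each by 4 gives whole numbers: C 9.00, H 8.00, O 4.00
Empirical formula: C9H8O4
Empirical-formula mass = 180.16 g/mol; 540 ÷ 180.16 ≈ 3, so the molecular formula is C27H24O12.

C27H24O12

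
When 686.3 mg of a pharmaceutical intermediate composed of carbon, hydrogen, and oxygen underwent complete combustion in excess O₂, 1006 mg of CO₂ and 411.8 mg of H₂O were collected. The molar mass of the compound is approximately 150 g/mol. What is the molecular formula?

C5H10O5

mol C = 1.006 g CO₂ ÷ 44.009 g/mol = 0.022859 mol
mol H = 2 × 0.4118 g H₂O ÷ 18.015 g/mol = 0.045717 mol
mass O = 0.6863 − (0.27456 + 0.046083) = 0.36566 g → mol O = 0.36566 ÷ 15.999 = 0.022855 mol
Divide by the smallest (0.022855 mol): C 1.000, H 2.000, O 1.000
Empirical formula: CH2O
Empirical-formula mass = 30.03 g/mol; 150 ÷ 30.03 ≈ 5, so the molecular formula is C5H10O5.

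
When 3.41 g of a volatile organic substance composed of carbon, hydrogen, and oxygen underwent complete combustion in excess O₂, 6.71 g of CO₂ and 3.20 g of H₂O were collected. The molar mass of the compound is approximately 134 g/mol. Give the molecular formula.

C6H14O3

mol C = 6.71 g CO₂ ÷ 44.009 g/mol = 0.1525 mol
mol H = 2 × 3.20 g H₂O ÷ 18.015 g/mol = 0.3553 mol
mass O = 3.41 − (1.831 + 0.3581) = 1.221 g → mol O = 1.221 ÷ 15.999 = 0.07629 mol
Divide by the smallest (0.07629 mol): C 1.998, H 4.657, O 1.000
Multiplying each by 3 gives whole numbers: C 6.00, H 13.97, O 3.00
Empirical formula: C6H14O3
Empirical-formula mass = 134.18 g/mol; 134 ÷ 134.18 ≈ 1, so the molecular formula is C6H14O3.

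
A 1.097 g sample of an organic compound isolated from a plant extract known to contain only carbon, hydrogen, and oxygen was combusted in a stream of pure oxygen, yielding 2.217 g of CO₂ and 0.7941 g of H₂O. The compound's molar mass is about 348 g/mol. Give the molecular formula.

mol C = 2.217 g CO₂ ÷ 44.009 g/mol = 0.050376 mol
mol H = 2 × 0.7941 g H₂O ÷ 18.015 g/mol = 0.088160 mol
mass O = 1.097 − (0.60507 + 0.088865) = 0.40307 g → mol O = 0.40307 ÷ 15.999 = 0.025193 mol
Divide by the smallest (0.025193 mol): C 2.000, H 3.499, O 1.000
Multiplying each by 2 gives whole numbers: C 4.00, H 7.00, O 2.00
Empirical formula: C4H7O2
Empirical-formula mass = 87.10 g/mol; 348 ÷ 87.10 ≈ 4, so the molecular formula is C16H28O8.

C16H28O8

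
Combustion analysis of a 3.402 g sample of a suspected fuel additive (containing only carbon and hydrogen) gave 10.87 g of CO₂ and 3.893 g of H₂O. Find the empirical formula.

C4H7

mol C = 10.87 g CO₂ ÷ 44.009 g/mol = 0.24699 mol
mol H = 2 × 3.893 g H₂O ÷ 18.015 g/mol = 0.43220 mol
Divide by the smallest (0.24699 mol): C 1.000, H 1.750
Multiplying each by 4 gives whole numbers: C 4.00, H 7.00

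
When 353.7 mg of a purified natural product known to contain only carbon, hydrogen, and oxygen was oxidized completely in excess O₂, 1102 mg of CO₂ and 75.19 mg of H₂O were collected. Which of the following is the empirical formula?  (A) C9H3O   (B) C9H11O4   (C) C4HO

mol C = 1.102 g CO₂ ÷ 44.009 g/mol = 0.025040 mol
mol H = 2 × 0.07519 g H₂O ÷ 18.015 g/mol = 0.0083475 mol
mass O = 0.3537 − (0.30076 + 0.0084143) = 0.044526 g → mol O = 0.044526 ÷ 15.999 = 0.0027831 mol
Divide by the smallest (0.0027831 mol): C 8.997, H 2.999, O 1.000

(A) C9H3O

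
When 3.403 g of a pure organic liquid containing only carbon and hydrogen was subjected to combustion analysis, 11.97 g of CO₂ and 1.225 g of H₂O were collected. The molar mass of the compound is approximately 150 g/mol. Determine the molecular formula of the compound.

C12H6

mol C = 11.97 g CO₂ ÷ 44.009 g/mol = 0.27199 mol
mol H = 2 × 1.225 g H₂O ÷ 18.015 g/mol = 0.13600 mol
Divide by the smallest (0.13600 mol): C 2.000, H 1.000
Empirical formula: C2H
Empirical-formula mass = 25.03 g/mol; 150 ÷ 25.03 ≈ 6, so the molecular formula is C12H6.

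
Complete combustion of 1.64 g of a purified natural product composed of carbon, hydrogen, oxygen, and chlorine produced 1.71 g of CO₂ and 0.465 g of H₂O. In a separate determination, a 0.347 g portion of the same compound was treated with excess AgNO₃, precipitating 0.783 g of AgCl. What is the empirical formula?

C3H4Cl2O

mol C = 1.71 g CO₂ ÷ 44.009 g/mol = 0.03886 mol
mol H = 2 × 0.465 g H₂O ÷ 18.015 g/mol = 0.05162 mol
From the AgCl data: mol Cl per gram of compound = (0.783 ÷ 143.318) ÷ 0.347 = 0.01574 mol/g, so in the 1.64 g combustion sample mol Cl = 0.02582 mol
mass O = 1.64 − (0.4667 + 0.05204 + 0.9154) = 0.2059 g → mol O = 0.2059 ÷ 15.999 = 0.01287 mol
Divide by the smallest (0.01287 mol): C 3.019, H 4.011, Cl 2.006, O 1.000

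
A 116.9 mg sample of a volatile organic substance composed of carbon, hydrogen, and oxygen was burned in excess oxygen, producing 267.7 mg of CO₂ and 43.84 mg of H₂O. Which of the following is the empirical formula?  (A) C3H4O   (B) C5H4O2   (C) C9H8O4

(B) C5H4O2

mol C = 0.2677 g CO₂ ÷ 44.009 g/mol = 0.0060828 mol
mol H = 2 × 0.04384 g H₂O ÷ 18.015 g/mol = 0.0048671 mol
mass O = 0.1169 − (0.073061 + 0.0049060) = 0.038933 g → mol O = 0.038933 ÷ 15.999 = 0.0024335 mol
Divide by the smallest (0.0024335 mol): C 2.500, H 2.000, O 1.000
Multiplying each by 2 gives whole numbers: C 5.00, H 4.00, O 2.00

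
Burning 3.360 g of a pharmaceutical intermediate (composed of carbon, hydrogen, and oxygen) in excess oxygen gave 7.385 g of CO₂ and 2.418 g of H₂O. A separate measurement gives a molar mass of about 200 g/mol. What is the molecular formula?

mol C = 7.385 g CO₂ ÷ 44.009 g/mol = 0.16781 mol
mol H = 2 × 2.418 g H₂O ÷ 18.015 g/mol = 0.26844 mol
mass O = 3.360 − (2.0155 + 0.27059) = 1.0739 g → mol O = 1.0739 ÷ 15.999 = 0.067122 mol
Divide by the smallest (0.067122 mol): C 2.500, H 3.999, O 1.000
Multiplying each by 2 gives whole numbers: C 5.00, H 8.00, O 2.00
Empirical formula: C5H8O2
Empirical-formula mass = 100.12 g/mol; 200 ÷ 100.12 ≈ 2, so the molecular formula is C10H16O4.

C10H16O4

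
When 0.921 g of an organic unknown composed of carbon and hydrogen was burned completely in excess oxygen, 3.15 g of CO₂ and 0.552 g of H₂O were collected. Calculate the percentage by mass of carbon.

mol C = 3.15 g CO₂ ÷ 44.009 g/mol = 0.07158 mol
mol H = 2 × 0.552 g H₂O ÷ 18.015 g/mol = 0.06128 mol
mass % C = 0.8597 g ÷ 0.921 g × 100%

93.3%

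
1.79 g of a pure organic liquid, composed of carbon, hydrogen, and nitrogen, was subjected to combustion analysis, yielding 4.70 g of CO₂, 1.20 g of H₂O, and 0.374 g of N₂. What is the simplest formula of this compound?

mol C = 4.70 g CO₂ ÷ 44.009 g/mol = 0.1068 mol
mol H = 2 × 1.20 g H₂O ÷ 18.015 g/mol = 0.1332 mol
mol N = 2 × 0.374 g N₂ ÷ 28.014 g/mol = 0.02670 mol
Divide by the smallest (0.02670 mol): C 4.000, H 4.989, N 1.000

C4H5N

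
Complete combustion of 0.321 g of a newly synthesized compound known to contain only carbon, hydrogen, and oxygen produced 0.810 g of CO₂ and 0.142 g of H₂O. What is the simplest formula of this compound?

mol C = 0.810 g CO₂ ÷ 44.009 g/mol = 0.01841 mol
mol H = 2 × 0.142 g H₂O ÷ 18.015 g/mol = 0.01576 mol
mass O = 0.321 − (0.2211 + 0.01589) = 0.08404 g → mol O = 0.08404 ÷ 15.999 = 0.005253 mol
Divide by the smallest (0.005253 mol): C 3.504, H 3.001, O 1.000
Multiplying each by 2 gives whole numbers: C 7.01, H 6.00, O 2.00

C7H6O2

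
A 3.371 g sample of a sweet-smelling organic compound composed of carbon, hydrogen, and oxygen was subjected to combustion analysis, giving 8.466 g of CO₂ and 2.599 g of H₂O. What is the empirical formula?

C4H6O

mol C = 8.466 g CO₂ ÷ 44.009 g/mol = 0.19237 mol
mol H = 2 × 2.599 g H₂O ÷ 18.015 g/mol = 0.28854 mol
mass O = 3.371 − (2.3106 + 0.29085) = 0.76960 g → mol O = 0.76960 ÷ 15.999 = 0.048103 mol
Divide by the smallest (0.048103 mol): C 3.999, H 5.998, O 1.000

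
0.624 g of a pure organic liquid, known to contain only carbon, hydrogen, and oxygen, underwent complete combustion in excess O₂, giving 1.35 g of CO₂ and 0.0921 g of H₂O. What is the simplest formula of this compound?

mol C = 1.35 g CO₂ ÷ 44.009 g/mol = 0.03068 mol
mol H = 2 × 0.0921 g H₂O ÷ 18.015 g/mol = 0.01022 mol
mass O = 0.624 − (0.3684 + 0.01031) = 0.2452 g → mol O = 0.2452 ÷ 15.999 = 0.01533 mol
Divide by the smallest (0.01022 mol): C 3.000, H 1.000, O 1.499
Multiplying each by 2 gives whole numbers: C 6.00, H 2.00, O 3.00

C6H2O3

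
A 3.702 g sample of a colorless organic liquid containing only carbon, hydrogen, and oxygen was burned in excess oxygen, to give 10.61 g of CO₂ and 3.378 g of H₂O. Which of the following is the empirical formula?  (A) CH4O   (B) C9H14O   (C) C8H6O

mol C = 10.61 g CO₂ ÷ 44.009 g/mol = 0.24109 mol
mol H = 2 × 3.378 g H₂O ÷ 18.015 g/mol = 0.37502 mol
mass O = 3.702 − (2.8957 + 0.37802) = 0.42828 g → mol O = 0.42828 ÷ 15.999 = 0.026769 mol
Divide by the smallest (0.026769 mol): C 9.006, H 14.009, O 1.000

(B) C9H14O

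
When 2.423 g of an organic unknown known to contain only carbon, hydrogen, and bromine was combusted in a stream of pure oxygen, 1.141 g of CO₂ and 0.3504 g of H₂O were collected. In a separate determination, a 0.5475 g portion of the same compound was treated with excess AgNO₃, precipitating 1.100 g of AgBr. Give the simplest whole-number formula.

mol C = 1.141 g CO₂ ÷ 44.009 g/mol = 0.025927 mol
mol H = 2 × 0.3504 g H₂O ÷ 18.015 g/mol = 0.038901 mol
From the AgBr data: mol Br per gram of compound = (1.100 ÷ 187.772) ÷ 0.5475 = 0.010700 mol/g, so in the 2.423 g combustion sample mol Br = 0.025926 mol
Divide by the smallest (0.025926 mol): C 1.000, H 1.500, Br 1.000
Multiplying each by 2 gives whole numbers: C 2.00, H 3.00, Br 2.00

C2H3Br2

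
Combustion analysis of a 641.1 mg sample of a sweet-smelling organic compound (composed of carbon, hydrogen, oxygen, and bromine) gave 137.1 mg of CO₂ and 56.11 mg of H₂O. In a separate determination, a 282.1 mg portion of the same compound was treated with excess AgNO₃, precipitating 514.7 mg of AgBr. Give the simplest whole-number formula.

CH2Br2O2

mol C = 0.1371 g CO₂ ÷ 44.009 g/mol = 0.0031153 mol
mol H = 2 × 0.05611 g H₂O ÷ 18.015 g/mol = 0.0062293 mol
From the AgBr data: mol Br per gram of compound = (0.5147 ÷ 187.772) ÷ 0.2821 = 0.0097167 mol/g, so in the 0.6411 g combustion sample mol Br = 0.0062294 mol
mass O = 0.6411 − (0.037418 + 0.0062791 + 0.49775) = 0.099650 g → mol O = 0.099650 ÷ 15.999 = 0.0062285 mol
Divide by the smallest (0.0031153 mol): C 1.000, H 2.000, Br 2.000, O 1.999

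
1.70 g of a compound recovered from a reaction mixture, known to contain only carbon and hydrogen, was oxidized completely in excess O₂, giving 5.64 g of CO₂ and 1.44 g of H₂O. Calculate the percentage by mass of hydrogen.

9.5%

mol C = 5.64 g CO₂ ÷ 44.009 g/mol = 0.1282 mol
mol H = 2 × 1.44 g H₂O ÷ 18.015 g/mol = 0.1599 mol
mass % H = 0.1611 g ÷ 1.70 g × 100%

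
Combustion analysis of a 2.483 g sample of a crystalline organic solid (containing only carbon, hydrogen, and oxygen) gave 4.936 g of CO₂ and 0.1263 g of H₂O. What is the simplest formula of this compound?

mol C = 4.936 g CO₂ ÷ 44.009 g/mol = 0.11216 mol
mol H = 2 × 0.1263 g H₂O ÷ 18.015 g/mol = 0.014022 mol
mass O = 2.483 − (1.3471 + 0.014134) = 1.1217 g → mol O = 1.1217 ÷ 15.999 = 0.070112 mol
Divide by the smallest (0.014022 mol): C 7.999, H 1.000, O 5.000

C8HO5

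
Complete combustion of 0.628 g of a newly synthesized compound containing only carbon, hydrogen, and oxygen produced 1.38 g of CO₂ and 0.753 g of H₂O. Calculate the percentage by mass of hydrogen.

mol C = 1.38 g CO₂ ÷ 44.009 g/mol = 0.03136 mol
mol H = 2 × 0.753 g H₂O ÷ 18.015 g/mol = 0.08360 mol
mass O = 0.628 − (0.3766 + 0.08427) = 0.1671 g → mol O = 0.1671 ÷ 15.999 = 0.01044 mol
mass % H = 0.08427 g ÷ 0.628 g × 100%

13.4%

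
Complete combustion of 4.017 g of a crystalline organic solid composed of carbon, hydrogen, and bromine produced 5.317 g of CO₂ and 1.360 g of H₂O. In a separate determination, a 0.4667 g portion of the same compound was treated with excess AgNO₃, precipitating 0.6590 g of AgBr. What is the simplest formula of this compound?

mol C = 5.317 g CO₂ ÷ 44.009 g/mol = 0.12082 mol
mol H = 2 × 1.360 g H₂O ÷ 18.015 g/mol = 0.15099 mol
From the AgBr data: mol Br per gram of compound = (0.6590 ÷ 187.772) ÷ 0.4667 = 0.0075200 mol/g, so in the 4.017 g combustion sample mol Br = 0.030208 mol
Divide by the smallest (0.030208 mol): C 4.000, H 4.998, Br 1.000

C4H5Br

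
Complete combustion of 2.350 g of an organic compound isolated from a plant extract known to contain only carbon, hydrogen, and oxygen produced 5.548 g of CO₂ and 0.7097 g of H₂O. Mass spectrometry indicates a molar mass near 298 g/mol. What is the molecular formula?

C16H10O6

mol C = 5.548 g CO₂ ÷ 44.009 g/mol = 0.12607 mol
mol H = 2 × 0.7097 g H₂O ÷ 18.015 g/mol = 0.078790 mol
mass O = 2.350 − (1.5142 + 0.079420) = 0.75641 g → mol O = 0.75641 ÷ 15.999 = 0.047279 mol
Divide by the smallest (0.047279 mol): C 2.666, H 1.666, O 1.000
Multiplying each by 3 gives whole numbers: C 8.00, H 5.00, O 3.00
Empirical formula: C8H5O3
Empirical-formula mass = 149.12 g/mol; 298 ÷ 149.12 ≈ 2, so the molecular formula is C16H10O6.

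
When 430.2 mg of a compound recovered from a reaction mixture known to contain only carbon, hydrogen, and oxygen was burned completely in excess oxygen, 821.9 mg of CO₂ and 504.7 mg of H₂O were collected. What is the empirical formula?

mol C = 0.8219 g CO₂ ÷ 44.009 g/mol = 0.018676 mol
mol H = 2 × 0.5047 g H₂O ÷ 18.015 g/mol = 0.056031 mol
mass O = 0.4302 − (0.22431 + 0.056479) = 0.14941 g → mol O = 0.14941 ÷ 15.999 = 0.0093385 mol
Divide by the smallest (0.0093385 mol): C 2.000, H 6.000, O 1.000

C2H6O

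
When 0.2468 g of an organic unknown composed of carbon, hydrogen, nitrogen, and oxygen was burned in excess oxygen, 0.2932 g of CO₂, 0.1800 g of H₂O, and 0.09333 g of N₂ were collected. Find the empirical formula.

C2H6N2O

mol C = 0.2932 g CO₂ ÷ 44.009 g/mol = 0.0066623 mol
mol H = 2 × 0.1800 g H₂O ÷ 18.015 g/mol = 0.019983 mol
mol N = 2 × 0.09333 g N₂ ÷ 28.014 g/mol = 0.0066631 mol
mass O = 0.2468 − (0.080021 + 0.020143 + 0.093330) = 0.053306 g → mol O = 0.053306 ÷ 15.999 = 0.0033318 mol
Divide by the smallest (0.0033318 mol): C 2.000, H 5.998, N 2.000, O 1.000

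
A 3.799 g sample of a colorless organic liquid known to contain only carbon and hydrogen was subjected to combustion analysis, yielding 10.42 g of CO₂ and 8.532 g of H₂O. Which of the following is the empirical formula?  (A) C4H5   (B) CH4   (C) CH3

(B) CH4

mol C = 10.42 g CO₂ ÷ 44.009 g/mol = 0.23677 mol
mol H = 2 × 8.532 g H₂O ÷ 18.015 g/mol = 0.94721 mol
Divide by the smallest (0.23677 mol): C 1.000, H 4.001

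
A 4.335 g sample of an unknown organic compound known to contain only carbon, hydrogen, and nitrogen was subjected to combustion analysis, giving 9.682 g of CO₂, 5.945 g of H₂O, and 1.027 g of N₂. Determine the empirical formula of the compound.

C3H9N

mol C = 9.682 g CO₂ ÷ 44.009 g/mol = 0.22000 mol
mol H = 2 × 5.945 g H₂O ÷ 18.015 g/mol = 0.66001 mol
mol N = 2 × 1.027 g N₂ ÷ 28.014 g/mol = 0.073320 mol
Divide by the smallest (0.073320 mol): C 3.001, H 9.002, N 1.000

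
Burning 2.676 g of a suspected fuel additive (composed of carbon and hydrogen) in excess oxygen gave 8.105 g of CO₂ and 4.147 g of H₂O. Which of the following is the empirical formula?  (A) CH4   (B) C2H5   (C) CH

(B) C2H5

mol C = 8.105 g CO₂ ÷ 44.009 g/mol = 0.18417 mol
mol H = 2 × 4.147 g H₂O ÷ 18.015 g/mol = 0.46039 mol
Divide by the smallest (0.18417 mol): C 1.000, H 2.500
Multiplying each by 2 gives whole numbers: C 2.00, H 5.00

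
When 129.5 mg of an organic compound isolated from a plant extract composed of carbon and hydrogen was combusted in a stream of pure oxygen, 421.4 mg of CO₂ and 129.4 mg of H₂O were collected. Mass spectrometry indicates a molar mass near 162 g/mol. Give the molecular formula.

C12H18

mol C = 0.4214 g CO₂ ÷ 44.009 g/mol = 0.0095753 mol
mol H = 2 × 0.1294 g H₂O ÷ 18.015 g/mol = 0.014366 mol
Divide by the smallest (0.0095753 mol): C 1.000, H 1.500
Multiplying each by 2 gives whole numbers: C 2.00, H 3.00
Empirical formula: C2H3
Empirical-formula mass = 27.05 g/mol; 162 ÷ 27.05 ≈ 6, so the molecular formula is C12H18.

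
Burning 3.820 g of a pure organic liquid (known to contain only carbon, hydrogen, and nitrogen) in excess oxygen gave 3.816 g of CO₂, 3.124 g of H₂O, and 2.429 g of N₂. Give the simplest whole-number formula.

mol C = 3.816 g CO₂ ÷ 44.009 g/mol = 0.086710 mol
mol H = 2 × 3.124 g H₂O ÷ 18.015 g/mol = 0.34682 mol
mol N = 2 × 2.429 g N₂ ÷ 28.014 g/mol = 0.17341 mol
Divide by the smallest (0.086710 mol): C 1.000, H 4.000, N 2.000

CH4N2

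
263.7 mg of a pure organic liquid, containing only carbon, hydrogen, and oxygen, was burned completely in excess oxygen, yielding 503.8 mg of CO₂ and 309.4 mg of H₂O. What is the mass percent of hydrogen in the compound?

13.13%

mol C = 0.5038 g CO₂ ÷ 44.009 g/mol = 0.011448 mol
mol H = 2 × 0.3094 g H₂O ÷ 18.015 g/mol = 0.034349 mol
mass O = 0.2637 − (0.13750 + 0.034624) = 0.091578 g → mol O = 0.091578 ÷ 15.999 = 0.0057240 mol
mass % H = 0.034624 g ÷ 0.2637 g × 100%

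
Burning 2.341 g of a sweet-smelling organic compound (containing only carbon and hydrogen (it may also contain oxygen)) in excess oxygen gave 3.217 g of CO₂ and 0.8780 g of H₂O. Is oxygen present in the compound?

yes

mol C = 3.217 g CO₂ ÷ 44.009 g/mol = 0.073099 mol
mol H = 2 × 0.8780 g H₂O ÷ 18.015 g/mol = 0.097474 mol
C and H account for only 0.97624 g of the 2.341 g sample; the remaining 1.3648 g must be oxygen.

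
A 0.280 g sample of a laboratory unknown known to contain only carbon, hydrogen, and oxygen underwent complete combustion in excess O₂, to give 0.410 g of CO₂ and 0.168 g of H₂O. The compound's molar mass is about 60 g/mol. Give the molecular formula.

C2H4O2

mol C = 0.410 g CO₂ ÷ 44.009 g/mol = 0.009316 mol
mol H = 2 × 0.168 g H₂O ÷ 18.015 g/mol = 0.01865 mol
mass O = 0.280 − (0.1119 + 0.01880) = 0.1493 g → mol O = 0.1493 ÷ 15.999 = 0.009332 mol
Divide by the smallest (0.009316 mol): C 1.000, H 2.002, O 1.002
Empirical formula: CH2O
Empirical-formula mass = 30.03 g/mol; 60 ÷ 30.03 ≈ 2, so the molecular formula is C2H4O2.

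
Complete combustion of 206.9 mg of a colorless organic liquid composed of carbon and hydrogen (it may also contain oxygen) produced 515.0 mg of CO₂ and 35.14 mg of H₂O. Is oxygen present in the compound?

yes

mol C = 0.5150 g CO₂ ÷ 44.009 g/mol = 0.011702 mol
mol H = 2 × 0.03514 g H₂O ÷ 18.015 g/mol = 0.0039012 mol
C and H account for only 0.14449 g of the 0.2069 g sample; the remaining 0.062413 g must be oxygen.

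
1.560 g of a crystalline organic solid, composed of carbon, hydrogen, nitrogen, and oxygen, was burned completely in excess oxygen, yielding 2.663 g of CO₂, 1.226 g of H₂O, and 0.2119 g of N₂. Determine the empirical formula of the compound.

C4H9NO2

mol C = 2.663 g CO₂ ÷ 44.009 g/mol = 0.060510 mol
mol H = 2 × 1.226 g H₂O ÷ 18.015 g/mol = 0.13611 mol
mol N = 2 × 0.2119 g N₂ ÷ 28.014 g/mol = 0.015128 mol
mass O = 1.560 − (0.72679 + 0.13720 + 0.21190) = 0.48411 g → mol O = 0.48411 ÷ 15.999 = 0.030259 mol
Divide by the smallest (0.015128 mol): C 4.000, H 8.997, N 1.000, O 2.000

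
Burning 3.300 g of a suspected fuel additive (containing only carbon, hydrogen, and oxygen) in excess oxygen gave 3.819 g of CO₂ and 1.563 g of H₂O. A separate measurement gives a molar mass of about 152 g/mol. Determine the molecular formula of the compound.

C4H8O6

mol C = 3.819 g CO₂ ÷ 44.009 g/mol = 0.086778 mol
mol H = 2 × 1.563 g H₂O ÷ 18.015 g/mol = 0.17352 mol
mass O = 3.300 − (1.0423 + 0.17491) = 2.0828 g → mol O = 2.0828 ÷ 15.999 = 0.13018 mol
Divide by the smallest (0.086778 mol): C 1.000, H 2.000, O 1.500
Multiplying each by 2 gives whole numbers: C 2.00, H 4.00, O 3.00
Empirical formula: C2H4O3
Empirical-formula mass = 76.05 g/mol; 152 ÷ 76.05 ≈ 2, so the molecular formula is C4H8O6.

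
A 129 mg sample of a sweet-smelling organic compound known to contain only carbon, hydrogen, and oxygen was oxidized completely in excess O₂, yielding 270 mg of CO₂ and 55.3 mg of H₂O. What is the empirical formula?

C2H2O

mol C = 0.270 g CO₂ ÷ 44.009 g/mol = 0.006135 mol
mol H = 2 × 0.0553 g H₂O ÷ 18.015 g/mol = 0.006139 mol
mass O = 0.129 − (0.07369 + 0.006188) = 0.04912 g → mol O = 0.04912 ÷ 15.999 = 0.003070 mol
Divide by the smallest (0.003070 mol): C 1.998, H 2.000, O 1.000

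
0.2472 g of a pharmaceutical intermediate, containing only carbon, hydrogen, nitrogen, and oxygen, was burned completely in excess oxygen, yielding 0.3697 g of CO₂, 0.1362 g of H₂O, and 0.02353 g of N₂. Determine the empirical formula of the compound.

C5H9NO4

mol C = 0.3697 g CO₂ ÷ 44.009 g/mol = 0.0084006 mol
mol H = 2 × 0.1362 g H₂O ÷ 18.015 g/mol = 0.015121 mol
mol N = 2 × 0.02353 g N₂ ÷ 28.014 g/mol = 0.0016799 mol
mass O = 0.2472 − (0.10090 + 0.015242 + 0.023530) = 0.10753 g → mol O = 0.10753 ÷ 15.999 = 0.0067210 mol
Divide by the smallest (0.0016799 mol): C 5.001, H 9.001, N 1.000, O 4.001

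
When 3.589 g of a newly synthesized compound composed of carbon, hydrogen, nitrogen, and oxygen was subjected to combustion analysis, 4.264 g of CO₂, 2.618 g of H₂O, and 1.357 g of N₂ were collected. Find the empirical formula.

C2H6N2O

mol C = 4.264 g CO₂ ÷ 44.009 g/mol = 0.096889 mol
mol H = 2 × 2.618 g H₂O ÷ 18.015 g/mol = 0.29065 mol
mol N = 2 × 1.357 g N₂ ÷ 28.014 g/mol = 0.096880 mol
mass O = 3.589 − (1.1637 + 0.29297 + 1.3570) = 0.77529 g → mol O = 0.77529 ÷ 15.999 = 0.048459 mol
Divide by the smallest (0.048459 mol): C 1.999, H 5.998, N 1.999, O 1.000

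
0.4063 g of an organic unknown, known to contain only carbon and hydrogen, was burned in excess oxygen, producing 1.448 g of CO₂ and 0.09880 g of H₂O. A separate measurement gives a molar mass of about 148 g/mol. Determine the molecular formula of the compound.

mol C = 1.448 g CO₂ ÷ 44.009 g/mol = 0.032902 mol
mol H = 2 × 0.09880 g H₂O ÷ 18.015 g/mol = 0.010969 mol
Divide by the smallest (0.010969 mol): C 3.000, H 1.000
Empirical formula: C3H
Empirical-formula mass = 37.04 g/mol; 148 ÷ 37.04 ≈ 4, so the molecular formula is C12H4.

C12H4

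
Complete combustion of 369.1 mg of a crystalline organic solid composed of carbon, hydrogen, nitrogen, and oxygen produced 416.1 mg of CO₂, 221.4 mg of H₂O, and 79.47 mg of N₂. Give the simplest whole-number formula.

mol C = 0.4161 g CO₂ ÷ 44.009 g/mol = 0.0094549 mol
mol H = 2 × 0.2214 g H₂O ÷ 18.015 g/mol = 0.024580 mol
mol N = 2 × 0.07947 g N₂ ÷ 28.014 g/mol = 0.0056736 mol
mass O = 0.3691 − (0.11356 + 0.024776 + 0.079470) = 0.15129 g → mol O = 0.15129 ÷ 15.999 = 0.0094563 mol
Divide by the smallest (0.0056736 mol): C 1.666, H 4.332, N 1.000, O 1.667
Multiplying each by 3 gives whole numbers: C 5.00, H 13.00, N 3.00, O 5.00

C5H13N3O5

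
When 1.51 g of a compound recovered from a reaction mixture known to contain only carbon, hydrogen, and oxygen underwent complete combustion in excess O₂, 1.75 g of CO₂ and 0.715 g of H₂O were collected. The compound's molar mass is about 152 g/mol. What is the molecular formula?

mol C = 1.75 g CO₂ ÷ 44.009 g/mol = 0.03976 mol
mol H = 2 × 0.715 g H₂O ÷ 18.015 g/mol = 0.07938 mol
mass O = 1.51 − (0.4776 + 0.08001) = 0.9524 g → mol O = 0.9524 ÷ 15.999 = 0.05953 mol
Divide by the smallest (0.03976 mol): C 1.000, H 1.996, O 1.497
Multiplying each by 2 gives whole numbers: C 2.00, H 3.99, O 2.99
Empirical formula: C2H4O3
Empirical-formula mass = 76.05 g/mol; 152 ÷ 76.05 ≈ 2, so the molecular formula is C4H8O6.

C4H8O6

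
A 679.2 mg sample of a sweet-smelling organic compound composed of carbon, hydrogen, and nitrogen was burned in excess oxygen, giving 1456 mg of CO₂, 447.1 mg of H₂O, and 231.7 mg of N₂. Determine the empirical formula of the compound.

mol C = 1.456 g CO₂ ÷ 44.009 g/mol = 0.033084 mol
mol H = 2 × 0.4471 g H₂O ÷ 18.015 g/mol = 0.049636 mol
mol N = 2 × 0.2317 g N₂ ÷ 28.014 g/mol = 0.016542 mol
Divide by the smallest (0.016542 mol): C 2.000, H 3.001, N 1.000

C2H3N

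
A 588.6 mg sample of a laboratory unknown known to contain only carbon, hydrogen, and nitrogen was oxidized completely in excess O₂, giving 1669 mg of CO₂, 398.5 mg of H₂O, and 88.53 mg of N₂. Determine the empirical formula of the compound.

C6H7N

mol C = 1.669 g CO₂ ÷ 44.009 g/mol = 0.037924 mol
mol H = 2 × 0.3985 g H₂O ÷ 18.015 g/mol = 0.044241 mol
mol N = 2 × 0.08853 g N₂ ÷ 28.014 g/mol = 0.0063204 mol
Divide by the smallest (0.0063204 mol): C 6.000, H 7.000, N 1.000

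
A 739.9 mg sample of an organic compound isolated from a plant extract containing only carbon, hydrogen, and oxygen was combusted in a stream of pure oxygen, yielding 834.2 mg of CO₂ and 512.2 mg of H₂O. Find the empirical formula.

C2H6O3

mol C = 0.8342 g CO₂ ÷ 44.009 g/mol = 0.018955 mol
mol H = 2 × 0.5122 g H₂O ÷ 18.015 g/mol = 0.056864 mol
mass O = 0.7399 − (0.22767 + 0.057319) = 0.45491 g → mol O = 0.45491 ÷ 15.999 = 0.028434 mol
Divide by the smallest (0.018955 mol): C 1.000, H 3.000, O 1.500
Multiplying each by 2 gives whole numbers: C 2.00, H 6.00, O 3.00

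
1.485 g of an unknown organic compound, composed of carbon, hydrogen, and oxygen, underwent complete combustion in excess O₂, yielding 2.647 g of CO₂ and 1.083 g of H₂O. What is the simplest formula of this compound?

mol C = 2.647 g CO₂ ÷ 44.009 g/mol = 0.060147 mol
mol H = 2 × 1.083 g H₂O ÷ 18.015 g/mol = 0.12023 mol
mass O = 1.485 − (0.72242 + 0.12120) = 0.64138 g → mol O = 0.64138 ÷ 15.999 = 0.040089 mol
Divide by the smallest (0.040089 mol): C 1.500, H 2.999, O 1.000
Multiplying each by 2 gives whole numbers: C 3.00, H 6.00, O 2.00

C3H6O2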